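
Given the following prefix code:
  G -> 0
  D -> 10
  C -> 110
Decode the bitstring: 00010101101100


Decoding step by step:
Bits 0 -> G
Bits 0 -> G
Bits 0 -> G
Bits 10 -> D
Bits 10 -> D
Bits 110 -> C
Bits 110 -> C
Bits 0 -> G


Decoded message: GGGDDCCG


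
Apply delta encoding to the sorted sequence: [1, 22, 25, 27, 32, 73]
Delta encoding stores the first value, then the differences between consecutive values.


First value: 1
Deltas:
  22 - 1 = 21
  25 - 22 = 3
  27 - 25 = 2
  32 - 27 = 5
  73 - 32 = 41


Delta encoded: [1, 21, 3, 2, 5, 41]


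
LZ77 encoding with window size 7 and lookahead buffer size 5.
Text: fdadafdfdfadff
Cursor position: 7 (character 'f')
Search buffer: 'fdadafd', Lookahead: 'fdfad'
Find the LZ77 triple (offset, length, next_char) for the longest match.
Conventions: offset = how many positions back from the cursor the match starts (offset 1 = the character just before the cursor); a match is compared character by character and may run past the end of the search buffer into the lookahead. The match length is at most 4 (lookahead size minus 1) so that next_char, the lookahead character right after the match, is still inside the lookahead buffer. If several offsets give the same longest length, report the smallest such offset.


Try each offset into the search buffer:
  offset=1 (pos 6, char 'd'): match length 0
  offset=2 (pos 5, char 'f'): match length 3
  offset=3 (pos 4, char 'a'): match length 0
  offset=4 (pos 3, char 'd'): match length 0
  offset=5 (pos 2, char 'a'): match length 0
  offset=6 (pos 1, char 'd'): match length 0
  offset=7 (pos 0, char 'f'): match length 2
Longest match has length 3 at offset 2.
next_char = character at position 7 + 3 = 10 -> 'a'

Best match: offset=2, length=3 (matching 'fdf' starting at position 5)
LZ77 triple: (2, 3, 'a')


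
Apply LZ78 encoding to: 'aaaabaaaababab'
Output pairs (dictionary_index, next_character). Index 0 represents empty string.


LZ78 encoding steps:
Dictionary: {0: ''}
Step 1: w='' (idx 0), next='a' -> output (0, 'a'), add 'a' as idx 1
Step 2: w='a' (idx 1), next='a' -> output (1, 'a'), add 'aa' as idx 2
Step 3: w='a' (idx 1), next='b' -> output (1, 'b'), add 'ab' as idx 3
Step 4: w='aa' (idx 2), next='a' -> output (2, 'a'), add 'aaa' as idx 4
Step 5: w='ab' (idx 3), next='a' -> output (3, 'a'), add 'aba' as idx 5
Step 6: w='' (idx 0), next='b' -> output (0, 'b'), add 'b' as idx 6
Step 7: w='ab' (idx 3), end of input -> output (3, '')


Encoded: [(0, 'a'), (1, 'a'), (1, 'b'), (2, 'a'), (3, 'a'), (0, 'b'), (3, '')]


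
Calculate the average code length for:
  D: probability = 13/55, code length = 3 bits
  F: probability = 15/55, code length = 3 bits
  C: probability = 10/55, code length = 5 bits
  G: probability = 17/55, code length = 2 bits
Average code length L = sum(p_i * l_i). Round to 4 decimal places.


Weighted contributions p_i * l_i:
  D: (13/55) * 3 = 39/55
  F: (15/55) * 3 = 45/55
  C: (10/55) * 5 = 50/55
  G: (17/55) * 2 = 34/55
Sum = (39 + 45 + 50 + 34)/55 = 168/55

L = 168/55 = 3.0545 bits/symbol


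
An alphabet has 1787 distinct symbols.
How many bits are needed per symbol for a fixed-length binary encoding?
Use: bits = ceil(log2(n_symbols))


log2(1787) = 10.8033
Bracket: 2^10 = 1024 < 1787 <= 2^11 = 2048
So ceil(log2(1787)) = 11

bits = ceil(log2(1787)) = ceil(10.8033) = 11 bits


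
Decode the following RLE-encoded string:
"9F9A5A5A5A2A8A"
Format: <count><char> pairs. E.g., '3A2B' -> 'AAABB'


Expanding each <count><char> pair:
  9F -> 'FFFFFFFFF'
  9A -> 'AAAAAAAAA'
  5A -> 'AAAAA'
  5A -> 'AAAAA'
  5A -> 'AAAAA'
  2A -> 'AA'
  8A -> 'AAAAAAAA'

Decoded = FFFFFFFFFAAAAAAAAAAAAAAAAAAAAAAAAAAAAAAAAAA


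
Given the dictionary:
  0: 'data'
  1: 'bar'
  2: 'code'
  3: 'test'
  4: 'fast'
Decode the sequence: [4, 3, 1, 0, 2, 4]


Look up each index in the dictionary:
  4 -> 'fast'
  3 -> 'test'
  1 -> 'bar'
  0 -> 'data'
  2 -> 'code'
  4 -> 'fast'

Decoded: "fast test bar data code fast"


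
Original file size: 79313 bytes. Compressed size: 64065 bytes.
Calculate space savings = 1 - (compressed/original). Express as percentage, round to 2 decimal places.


ratio = compressed/original = 64065/79313 = 0.807749
savings = 1 - ratio = 1 - 0.807749 = 0.192251
as a percentage: 0.192251 * 100 = 19.23%

Space savings = 1 - 64065/79313 = 19.23%


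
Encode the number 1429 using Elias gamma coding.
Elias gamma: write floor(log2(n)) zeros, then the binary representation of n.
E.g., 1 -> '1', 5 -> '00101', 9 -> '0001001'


num_bits = floor(log2(1429)) + 1 = 11
leading_zeros = num_bits - 1 = 10
binary(1429) = 10110010101

Elias gamma(1429) = '0000000000' + '10110010101' = 000000000010110010101 (21 bits)


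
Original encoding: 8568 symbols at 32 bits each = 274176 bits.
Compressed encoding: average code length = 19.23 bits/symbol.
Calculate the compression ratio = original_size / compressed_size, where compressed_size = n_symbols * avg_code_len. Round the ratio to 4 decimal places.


original_size = n_symbols * orig_bits = 8568 * 32 = 274176 bits
compressed_size = n_symbols * avg_code_len = 8568 * 19.23 = 164762.64 bits
ratio = original_size / compressed_size = 274176 / 164762.64 = 1.6641

Compression ratio = 1.6641


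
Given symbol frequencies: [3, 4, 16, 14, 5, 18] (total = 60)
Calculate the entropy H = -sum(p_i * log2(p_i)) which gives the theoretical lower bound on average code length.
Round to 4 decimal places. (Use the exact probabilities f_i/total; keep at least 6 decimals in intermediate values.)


Per-symbol terms -p_i * log2(p_i) with p_i = f_i/60:
  p = 3/60 = 0.050000: log2(p) = -4.321928, -p*log2(p) = 0.216096
  p = 4/60 = 0.066667: log2(p) = -3.906891, -p*log2(p) = 0.260459
  p = 16/60 = 0.266667: log2(p) = -1.906891, -p*log2(p) = 0.508504
  p = 14/60 = 0.233333: log2(p) = -2.099536, -p*log2(p) = 0.489892
  p = 5/60 = 0.083333: log2(p) = -3.584963, -p*log2(p) = 0.298747
  p = 18/60 = 0.300000: log2(p) = -1.736966, -p*log2(p) = 0.521090
H = 0.216096 + 0.260459 + 0.508504 + 0.489892 + 0.298747 + 0.521090 = 2.294788

H = 2.2948 bits/symbol


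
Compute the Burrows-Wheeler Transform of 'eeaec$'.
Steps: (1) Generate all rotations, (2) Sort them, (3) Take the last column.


Rotations (sorted):
  0: $eeaec -> last char: c
  1: aec$ee -> last char: e
  2: c$eeae -> last char: e
  3: eaec$e -> last char: e
  4: ec$eea -> last char: a
  5: eeaec$ -> last char: $


BWT = ceeea$


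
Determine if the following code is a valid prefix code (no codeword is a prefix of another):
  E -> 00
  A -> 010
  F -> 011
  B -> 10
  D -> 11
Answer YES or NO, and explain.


Checking each pair (does one codeword prefix another?):
  E='00' vs A='010': no prefix
  E='00' vs F='011': no prefix
  E='00' vs B='10': no prefix
  E='00' vs D='11': no prefix
  A='010' vs E='00': no prefix
  A='010' vs F='011': no prefix
  A='010' vs B='10': no prefix
  A='010' vs D='11': no prefix
  F='011' vs E='00': no prefix
  F='011' vs A='010': no prefix
  F='011' vs B='10': no prefix
  F='011' vs D='11': no prefix
  B='10' vs E='00': no prefix
  B='10' vs A='010': no prefix
  B='10' vs F='011': no prefix
  B='10' vs D='11': no prefix
  D='11' vs E='00': no prefix
  D='11' vs A='010': no prefix
  D='11' vs F='011': no prefix
  D='11' vs B='10': no prefix
No violation found over all pairs.

YES -- this is a valid prefix code. No codeword is a prefix of any other codeword.


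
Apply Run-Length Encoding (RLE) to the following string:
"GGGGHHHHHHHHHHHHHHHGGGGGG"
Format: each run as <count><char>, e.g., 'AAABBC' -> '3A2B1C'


Scanning runs left to right:
  i=0: run of 'G' x 4 -> '4G'
  i=4: run of 'H' x 15 -> '15H'
  i=19: run of 'G' x 6 -> '6G'

RLE = 4G15H6G


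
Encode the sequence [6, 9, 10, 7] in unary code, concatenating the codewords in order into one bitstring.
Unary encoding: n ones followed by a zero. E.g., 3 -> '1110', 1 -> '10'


Encode each number as n ones followed by a terminating 0:
  6 -> 1111110 (7 bits)
  9 -> 1111111110 (10 bits)
  10 -> 11111111110 (11 bits)
  7 -> 11111110 (8 bits)
Total length = 7 + 10 + 11 + 8 = 36 bits.

Unary([6, 9, 10, 7]) = 111111011111111101111111111011111110 (36 bits)


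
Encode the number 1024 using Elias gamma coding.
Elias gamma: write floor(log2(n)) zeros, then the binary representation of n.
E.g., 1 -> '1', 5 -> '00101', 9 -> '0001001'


num_bits = floor(log2(1024)) + 1 = 11
leading_zeros = num_bits - 1 = 10
binary(1024) = 10000000000

Elias gamma(1024) = '0000000000' + '10000000000' = 000000000010000000000 (21 bits)


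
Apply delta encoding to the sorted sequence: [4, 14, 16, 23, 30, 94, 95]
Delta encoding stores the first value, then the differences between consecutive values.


First value: 4
Deltas:
  14 - 4 = 10
  16 - 14 = 2
  23 - 16 = 7
  30 - 23 = 7
  94 - 30 = 64
  95 - 94 = 1


Delta encoded: [4, 10, 2, 7, 7, 64, 1]


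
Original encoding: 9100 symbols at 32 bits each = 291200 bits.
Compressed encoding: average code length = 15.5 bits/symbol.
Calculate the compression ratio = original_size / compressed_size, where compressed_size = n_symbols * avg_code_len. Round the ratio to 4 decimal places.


original_size = n_symbols * orig_bits = 9100 * 32 = 291200 bits
compressed_size = n_symbols * avg_code_len = 9100 * 15.5 = 141050.0 bits
ratio = original_size / compressed_size = 291200 / 141050.0 = 2.0645

Compression ratio = 2.0645


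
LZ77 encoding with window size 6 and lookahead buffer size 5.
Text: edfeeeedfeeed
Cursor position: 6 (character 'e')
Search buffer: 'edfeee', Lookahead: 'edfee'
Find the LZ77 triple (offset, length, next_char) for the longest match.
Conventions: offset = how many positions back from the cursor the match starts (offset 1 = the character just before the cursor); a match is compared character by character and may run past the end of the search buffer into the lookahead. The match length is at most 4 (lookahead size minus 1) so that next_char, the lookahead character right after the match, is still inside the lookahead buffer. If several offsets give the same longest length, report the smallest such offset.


Try each offset into the search buffer:
  offset=1 (pos 5, char 'e'): match length 1
  offset=2 (pos 4, char 'e'): match length 1
  offset=3 (pos 3, char 'e'): match length 1
  offset=4 (pos 2, char 'f'): match length 0
  offset=5 (pos 1, char 'd'): match length 0
  offset=6 (pos 0, char 'e'): match length 4
Longest match has length 4 at offset 6.
next_char = character at position 6 + 4 = 10 -> 'e'

Best match: offset=6, length=4 (matching 'edfe' starting at position 0)
LZ77 triple: (6, 4, 'e')


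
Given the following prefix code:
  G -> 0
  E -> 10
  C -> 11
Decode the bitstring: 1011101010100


Decoding step by step:
Bits 10 -> E
Bits 11 -> C
Bits 10 -> E
Bits 10 -> E
Bits 10 -> E
Bits 10 -> E
Bits 0 -> G


Decoded message: ECEEEEG


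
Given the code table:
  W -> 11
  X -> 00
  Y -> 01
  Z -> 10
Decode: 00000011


Decoding:
00 -> X
00 -> X
00 -> X
11 -> W


Result: XXXW


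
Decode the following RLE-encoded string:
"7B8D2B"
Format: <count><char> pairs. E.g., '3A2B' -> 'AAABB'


Expanding each <count><char> pair:
  7B -> 'BBBBBBB'
  8D -> 'DDDDDDDD'
  2B -> 'BB'

Decoded = BBBBBBBDDDDDDDDBB


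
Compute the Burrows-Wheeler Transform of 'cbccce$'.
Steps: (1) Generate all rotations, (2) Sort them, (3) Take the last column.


Rotations (sorted):
  0: $cbccce -> last char: e
  1: bccce$c -> last char: c
  2: cbccce$ -> last char: $
  3: ccce$cb -> last char: b
  4: cce$cbc -> last char: c
  5: ce$cbcc -> last char: c
  6: e$cbccc -> last char: c


BWT = ec$bccc


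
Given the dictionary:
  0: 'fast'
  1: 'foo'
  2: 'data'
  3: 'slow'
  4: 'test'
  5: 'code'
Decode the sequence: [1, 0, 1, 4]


Look up each index in the dictionary:
  1 -> 'foo'
  0 -> 'fast'
  1 -> 'foo'
  4 -> 'test'

Decoded: "foo fast foo test"


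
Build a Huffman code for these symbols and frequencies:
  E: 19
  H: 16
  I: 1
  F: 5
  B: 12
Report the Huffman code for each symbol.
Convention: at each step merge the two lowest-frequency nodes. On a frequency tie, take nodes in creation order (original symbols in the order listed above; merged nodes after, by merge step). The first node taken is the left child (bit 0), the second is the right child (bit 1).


Huffman tree construction:
Step 1: Merge I(1) + F(5) = 6
Step 2: Merge (I+F)(6) + B(12) = 18
Step 3: Merge H(16) + ((I+F)+B)(18) = 34
Step 4: Merge E(19) + (H+((I+F)+B))(34) = 53
Read each symbol's code off the tree from the root (left child = 0, right child = 1).

Codes:
  E: 0 (length 1)
  H: 10 (length 2)
  I: 1100 (length 4)
  F: 1101 (length 4)
  B: 111 (length 3)
Average code length: 111/53 = 2.0943 bits/symbol


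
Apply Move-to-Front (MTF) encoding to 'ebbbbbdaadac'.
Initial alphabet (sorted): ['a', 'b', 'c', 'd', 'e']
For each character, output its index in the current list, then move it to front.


MTF encoding:
'e': index 4 in ['a', 'b', 'c', 'd', 'e'] -> ['e', 'a', 'b', 'c', 'd']
'b': index 2 in ['e', 'a', 'b', 'c', 'd'] -> ['b', 'e', 'a', 'c', 'd']
'b': index 0 in ['b', 'e', 'a', 'c', 'd'] -> ['b', 'e', 'a', 'c', 'd']
'b': index 0 in ['b', 'e', 'a', 'c', 'd'] -> ['b', 'e', 'a', 'c', 'd']
'b': index 0 in ['b', 'e', 'a', 'c', 'd'] -> ['b', 'e', 'a', 'c', 'd']
'b': index 0 in ['b', 'e', 'a', 'c', 'd'] -> ['b', 'e', 'a', 'c', 'd']
'd': index 4 in ['b', 'e', 'a', 'c', 'd'] -> ['d', 'b', 'e', 'a', 'c']
'a': index 3 in ['d', 'b', 'e', 'a', 'c'] -> ['a', 'd', 'b', 'e', 'c']
'a': index 0 in ['a', 'd', 'b', 'e', 'c'] -> ['a', 'd', 'b', 'e', 'c']
'd': index 1 in ['a', 'd', 'b', 'e', 'c'] -> ['d', 'a', 'b', 'e', 'c']
'a': index 1 in ['d', 'a', 'b', 'e', 'c'] -> ['a', 'd', 'b', 'e', 'c']
'c': index 4 in ['a', 'd', 'b', 'e', 'c'] -> ['c', 'a', 'd', 'b', 'e']


Output: [4, 2, 0, 0, 0, 0, 4, 3, 0, 1, 1, 4]


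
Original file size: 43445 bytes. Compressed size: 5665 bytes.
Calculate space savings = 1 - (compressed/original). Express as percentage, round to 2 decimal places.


ratio = compressed/original = 5665/43445 = 0.130395
savings = 1 - ratio = 1 - 0.130395 = 0.869605
as a percentage: 0.869605 * 100 = 86.96%

Space savings = 1 - 5665/43445 = 86.96%


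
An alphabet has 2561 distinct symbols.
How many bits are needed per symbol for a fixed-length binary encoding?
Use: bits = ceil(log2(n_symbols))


log2(2561) = 11.3225
Bracket: 2^11 = 2048 < 2561 <= 2^12 = 4096
So ceil(log2(2561)) = 12

bits = ceil(log2(2561)) = ceil(11.3225) = 12 bits


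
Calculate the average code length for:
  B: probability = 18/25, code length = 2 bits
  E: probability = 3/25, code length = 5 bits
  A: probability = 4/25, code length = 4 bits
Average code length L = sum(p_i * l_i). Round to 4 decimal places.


Weighted contributions p_i * l_i:
  B: (18/25) * 2 = 36/25
  E: (3/25) * 5 = 15/25
  A: (4/25) * 4 = 16/25
Sum = (36 + 15 + 16)/25 = 67/25

L = 67/25 = 2.6800 bits/symbol


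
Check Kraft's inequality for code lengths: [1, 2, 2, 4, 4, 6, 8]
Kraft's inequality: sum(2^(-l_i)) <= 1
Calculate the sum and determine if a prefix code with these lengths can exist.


Sum = 2^(-1) + 2^(-2) + 2^(-2) + 2^(-4) + 2^(-4) + 2^(-6) + 2^(-8)
    = 0.5 + 0.25 + 0.25 + 0.0625 + 0.0625 + 0.015625 + 0.00390625
    = 293/256 = 1.14453125
Since 1.14453125 > 1, Kraft's inequality is NOT satisfied.
A prefix code with these lengths CANNOT exist.

Kraft sum = 1.14453125. Not satisfied.


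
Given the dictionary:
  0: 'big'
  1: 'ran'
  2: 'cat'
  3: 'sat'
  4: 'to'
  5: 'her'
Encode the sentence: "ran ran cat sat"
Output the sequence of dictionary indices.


Look up each word in the dictionary:
  'ran' -> 1
  'ran' -> 1
  'cat' -> 2
  'sat' -> 3

Encoded: [1, 1, 2, 3]


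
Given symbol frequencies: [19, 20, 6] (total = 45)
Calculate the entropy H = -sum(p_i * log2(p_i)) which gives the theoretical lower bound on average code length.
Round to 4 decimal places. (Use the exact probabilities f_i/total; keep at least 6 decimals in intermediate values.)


Per-symbol terms -p_i * log2(p_i) with p_i = f_i/45:
  p = 19/45 = 0.422222: log2(p) = -1.243926, -p*log2(p) = 0.525213
  p = 20/45 = 0.444444: log2(p) = -1.169925, -p*log2(p) = 0.519967
  p = 6/45 = 0.133333: log2(p) = -2.906891, -p*log2(p) = 0.387585
H = 0.525213 + 0.519967 + 0.387585 = 1.432765

H = 1.4328 bits/symbol


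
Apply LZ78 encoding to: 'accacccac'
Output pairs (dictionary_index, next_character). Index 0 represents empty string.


LZ78 encoding steps:
Dictionary: {0: ''}
Step 1: w='' (idx 0), next='a' -> output (0, 'a'), add 'a' as idx 1
Step 2: w='' (idx 0), next='c' -> output (0, 'c'), add 'c' as idx 2
Step 3: w='c' (idx 2), next='a' -> output (2, 'a'), add 'ca' as idx 3
Step 4: w='c' (idx 2), next='c' -> output (2, 'c'), add 'cc' as idx 4
Step 5: w='ca' (idx 3), next='c' -> output (3, 'c'), add 'cac' as idx 5


Encoded: [(0, 'a'), (0, 'c'), (2, 'a'), (2, 'c'), (3, 'c')]


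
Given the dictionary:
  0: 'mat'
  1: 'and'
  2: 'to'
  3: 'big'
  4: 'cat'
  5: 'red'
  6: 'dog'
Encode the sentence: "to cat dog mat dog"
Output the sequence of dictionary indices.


Look up each word in the dictionary:
  'to' -> 2
  'cat' -> 4
  'dog' -> 6
  'mat' -> 0
  'dog' -> 6

Encoded: [2, 4, 6, 0, 6]


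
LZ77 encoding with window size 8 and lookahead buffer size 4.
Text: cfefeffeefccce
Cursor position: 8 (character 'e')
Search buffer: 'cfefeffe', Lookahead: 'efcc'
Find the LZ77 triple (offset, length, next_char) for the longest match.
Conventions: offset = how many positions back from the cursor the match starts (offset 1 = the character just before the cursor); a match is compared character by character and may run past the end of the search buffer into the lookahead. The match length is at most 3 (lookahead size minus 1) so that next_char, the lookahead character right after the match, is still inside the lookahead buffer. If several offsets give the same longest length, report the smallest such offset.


Try each offset into the search buffer:
  offset=1 (pos 7, char 'e'): match length 1
  offset=2 (pos 6, char 'f'): match length 0
  offset=3 (pos 5, char 'f'): match length 0
  offset=4 (pos 4, char 'e'): match length 2
  offset=5 (pos 3, char 'f'): match length 0
  offset=6 (pos 2, char 'e'): match length 2
  offset=7 (pos 1, char 'f'): match length 0
  offset=8 (pos 0, char 'c'): match length 0
Longest match has length 2, found at offsets 4, 6; take the smallest, offset 4.
next_char = character at position 8 + 2 = 10 -> 'c'

Best match: offset=4, length=2 (matching 'ef' starting at position 4)
LZ77 triple: (4, 2, 'c')


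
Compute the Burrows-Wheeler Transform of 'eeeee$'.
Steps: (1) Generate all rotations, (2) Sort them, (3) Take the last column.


Rotations (sorted):
  0: $eeeee -> last char: e
  1: e$eeee -> last char: e
  2: ee$eee -> last char: e
  3: eee$ee -> last char: e
  4: eeee$e -> last char: e
  5: eeeee$ -> last char: $


BWT = eeeee$


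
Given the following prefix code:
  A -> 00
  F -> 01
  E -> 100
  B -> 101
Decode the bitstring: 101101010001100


Decoding step by step:
Bits 101 -> B
Bits 101 -> B
Bits 01 -> F
Bits 00 -> A
Bits 01 -> F
Bits 100 -> E


Decoded message: BBFAFE


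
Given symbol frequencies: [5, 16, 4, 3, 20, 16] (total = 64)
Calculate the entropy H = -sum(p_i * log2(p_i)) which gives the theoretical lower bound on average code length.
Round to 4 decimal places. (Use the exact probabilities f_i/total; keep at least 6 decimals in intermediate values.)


Per-symbol terms -p_i * log2(p_i) with p_i = f_i/64:
  p = 5/64 = 0.078125: log2(p) = -3.678072, -p*log2(p) = 0.287349
  p = 16/64 = 0.250000: log2(p) = -2.000000, -p*log2(p) = 0.500000
  p = 4/64 = 0.062500: log2(p) = -4.000000, -p*log2(p) = 0.250000
  p = 3/64 = 0.046875: log2(p) = -4.415037, -p*log2(p) = 0.206955
  p = 20/64 = 0.312500: log2(p) = -1.678072, -p*log2(p) = 0.524397
  p = 16/64 = 0.250000: log2(p) = -2.000000, -p*log2(p) = 0.500000
H = 0.287349 + 0.500000 + 0.250000 + 0.206955 + 0.524397 + 0.500000 = 2.268701

H = 2.2687 bits/symbol


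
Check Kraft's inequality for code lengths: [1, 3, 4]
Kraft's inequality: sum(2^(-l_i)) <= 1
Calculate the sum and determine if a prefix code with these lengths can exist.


Sum = 2^(-1) + 2^(-3) + 2^(-4)
    = 0.5 + 0.125 + 0.0625
    = 11/16 = 0.6875
Since 0.6875 <= 1, Kraft's inequality IS satisfied.
A prefix code with these lengths CAN exist.

Kraft sum = 0.6875. Satisfied.


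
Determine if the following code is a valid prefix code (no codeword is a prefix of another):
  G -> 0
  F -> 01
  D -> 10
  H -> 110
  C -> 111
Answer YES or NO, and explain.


Checking each pair (does one codeword prefix another?):
  G='0' vs F='01': prefix -- VIOLATION

NO -- this is NOT a valid prefix code. G (0) is a prefix of F (01).


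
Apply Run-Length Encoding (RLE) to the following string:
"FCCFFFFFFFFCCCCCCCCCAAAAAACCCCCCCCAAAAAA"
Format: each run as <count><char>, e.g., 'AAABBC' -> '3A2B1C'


Scanning runs left to right:
  i=0: run of 'F' x 1 -> '1F'
  i=1: run of 'C' x 2 -> '2C'
  i=3: run of 'F' x 8 -> '8F'
  i=11: run of 'C' x 9 -> '9C'
  i=20: run of 'A' x 6 -> '6A'
  i=26: run of 'C' x 8 -> '8C'
  i=34: run of 'A' x 6 -> '6A'

RLE = 1F2C8F9C6A8C6A


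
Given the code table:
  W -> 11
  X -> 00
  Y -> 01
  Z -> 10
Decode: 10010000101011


Decoding:
10 -> Z
01 -> Y
00 -> X
00 -> X
10 -> Z
10 -> Z
11 -> W


Result: ZYXXZZW


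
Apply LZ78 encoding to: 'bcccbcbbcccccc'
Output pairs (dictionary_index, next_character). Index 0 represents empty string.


LZ78 encoding steps:
Dictionary: {0: ''}
Step 1: w='' (idx 0), next='b' -> output (0, 'b'), add 'b' as idx 1
Step 2: w='' (idx 0), next='c' -> output (0, 'c'), add 'c' as idx 2
Step 3: w='c' (idx 2), next='c' -> output (2, 'c'), add 'cc' as idx 3
Step 4: w='b' (idx 1), next='c' -> output (1, 'c'), add 'bc' as idx 4
Step 5: w='b' (idx 1), next='b' -> output (1, 'b'), add 'bb' as idx 5
Step 6: w='cc' (idx 3), next='c' -> output (3, 'c'), add 'ccc' as idx 6
Step 7: w='ccc' (idx 6), end of input -> output (6, '')


Encoded: [(0, 'b'), (0, 'c'), (2, 'c'), (1, 'c'), (1, 'b'), (3, 'c'), (6, '')]


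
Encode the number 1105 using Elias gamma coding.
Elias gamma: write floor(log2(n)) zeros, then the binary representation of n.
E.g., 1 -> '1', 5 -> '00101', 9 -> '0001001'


num_bits = floor(log2(1105)) + 1 = 11
leading_zeros = num_bits - 1 = 10
binary(1105) = 10001010001

Elias gamma(1105) = '0000000000' + '10001010001' = 000000000010001010001 (21 bits)


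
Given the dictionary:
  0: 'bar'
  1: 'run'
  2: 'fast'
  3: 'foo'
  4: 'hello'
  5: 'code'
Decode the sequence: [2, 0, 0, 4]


Look up each index in the dictionary:
  2 -> 'fast'
  0 -> 'bar'
  0 -> 'bar'
  4 -> 'hello'

Decoded: "fast bar bar hello"


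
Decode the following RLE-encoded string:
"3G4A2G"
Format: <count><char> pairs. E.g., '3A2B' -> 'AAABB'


Expanding each <count><char> pair:
  3G -> 'GGG'
  4A -> 'AAAA'
  2G -> 'GG'

Decoded = GGGAAAAGG


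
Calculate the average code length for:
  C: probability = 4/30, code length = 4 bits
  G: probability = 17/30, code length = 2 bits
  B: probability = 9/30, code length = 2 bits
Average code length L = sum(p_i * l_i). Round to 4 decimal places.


Weighted contributions p_i * l_i:
  C: (4/30) * 4 = 16/30
  G: (17/30) * 2 = 34/30
  B: (9/30) * 2 = 18/30
Sum = (16 + 34 + 18)/30 = 68/30

L = 68/30 = 2.2667 bits/symbol


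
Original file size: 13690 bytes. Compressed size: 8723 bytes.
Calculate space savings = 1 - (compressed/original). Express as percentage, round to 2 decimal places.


ratio = compressed/original = 8723/13690 = 0.63718
savings = 1 - ratio = 1 - 0.63718 = 0.36282
as a percentage: 0.36282 * 100 = 36.28%

Space savings = 1 - 8723/13690 = 36.28%


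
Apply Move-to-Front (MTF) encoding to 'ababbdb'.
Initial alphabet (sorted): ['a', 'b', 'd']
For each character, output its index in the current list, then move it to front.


MTF encoding:
'a': index 0 in ['a', 'b', 'd'] -> ['a', 'b', 'd']
'b': index 1 in ['a', 'b', 'd'] -> ['b', 'a', 'd']
'a': index 1 in ['b', 'a', 'd'] -> ['a', 'b', 'd']
'b': index 1 in ['a', 'b', 'd'] -> ['b', 'a', 'd']
'b': index 0 in ['b', 'a', 'd'] -> ['b', 'a', 'd']
'd': index 2 in ['b', 'a', 'd'] -> ['d', 'b', 'a']
'b': index 1 in ['d', 'b', 'a'] -> ['b', 'd', 'a']


Output: [0, 1, 1, 1, 0, 2, 1]


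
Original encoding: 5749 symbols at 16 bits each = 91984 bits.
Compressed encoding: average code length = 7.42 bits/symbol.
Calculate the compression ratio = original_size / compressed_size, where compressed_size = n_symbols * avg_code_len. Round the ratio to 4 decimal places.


original_size = n_symbols * orig_bits = 5749 * 16 = 91984 bits
compressed_size = n_symbols * avg_code_len = 5749 * 7.42 = 42657.58 bits
ratio = original_size / compressed_size = 91984 / 42657.58 = 2.1563

Compression ratio = 2.1563


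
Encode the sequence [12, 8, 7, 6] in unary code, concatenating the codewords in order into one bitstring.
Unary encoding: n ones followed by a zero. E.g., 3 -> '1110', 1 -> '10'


Encode each number as n ones followed by a terminating 0:
  12 -> 1111111111110 (13 bits)
  8 -> 111111110 (9 bits)
  7 -> 11111110 (8 bits)
  6 -> 1111110 (7 bits)
Total length = 13 + 9 + 8 + 7 = 37 bits.

Unary([12, 8, 7, 6]) = 1111111111110111111110111111101111110 (37 bits)


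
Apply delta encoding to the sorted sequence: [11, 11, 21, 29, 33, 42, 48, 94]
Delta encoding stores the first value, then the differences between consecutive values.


First value: 11
Deltas:
  11 - 11 = 0
  21 - 11 = 10
  29 - 21 = 8
  33 - 29 = 4
  42 - 33 = 9
  48 - 42 = 6
  94 - 48 = 46


Delta encoded: [11, 0, 10, 8, 4, 9, 6, 46]


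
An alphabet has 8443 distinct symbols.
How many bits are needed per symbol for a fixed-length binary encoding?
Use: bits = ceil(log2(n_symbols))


log2(8443) = 13.0435
Bracket: 2^13 = 8192 < 8443 <= 2^14 = 16384
So ceil(log2(8443)) = 14

bits = ceil(log2(8443)) = ceil(13.0435) = 14 bits


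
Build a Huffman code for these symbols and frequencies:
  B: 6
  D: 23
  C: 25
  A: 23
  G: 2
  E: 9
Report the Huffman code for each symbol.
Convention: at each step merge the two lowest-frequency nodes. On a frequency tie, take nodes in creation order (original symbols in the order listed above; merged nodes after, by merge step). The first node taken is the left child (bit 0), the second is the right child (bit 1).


Huffman tree construction:
Step 1: Merge G(2) + B(6) = 8
Step 2: Merge (G+B)(8) + E(9) = 17
Step 3: Merge ((G+B)+E)(17) + D(23) = 40
Step 4: Merge A(23) + C(25) = 48
Step 5: Merge (((G+B)+E)+D)(40) + (A+C)(48) = 88
Read each symbol's code off the tree from the root (left child = 0, right child = 1).

Codes:
  B: 0001 (length 4)
  D: 01 (length 2)
  C: 11 (length 2)
  A: 10 (length 2)
  G: 0000 (length 4)
  E: 001 (length 3)
Average code length: 201/88 = 2.2841 bits/symbol


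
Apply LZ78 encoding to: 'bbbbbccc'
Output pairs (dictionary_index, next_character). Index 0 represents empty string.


LZ78 encoding steps:
Dictionary: {0: ''}
Step 1: w='' (idx 0), next='b' -> output (0, 'b'), add 'b' as idx 1
Step 2: w='b' (idx 1), next='b' -> output (1, 'b'), add 'bb' as idx 2
Step 3: w='bb' (idx 2), next='c' -> output (2, 'c'), add 'bbc' as idx 3
Step 4: w='' (idx 0), next='c' -> output (0, 'c'), add 'c' as idx 4
Step 5: w='c' (idx 4), end of input -> output (4, '')


Encoded: [(0, 'b'), (1, 'b'), (2, 'c'), (0, 'c'), (4, '')]


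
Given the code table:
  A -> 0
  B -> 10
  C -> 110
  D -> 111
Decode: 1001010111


Decoding:
10 -> B
0 -> A
10 -> B
10 -> B
111 -> D


Result: BABBD


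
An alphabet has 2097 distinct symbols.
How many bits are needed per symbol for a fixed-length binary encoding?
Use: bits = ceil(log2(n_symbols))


log2(2097) = 11.0341
Bracket: 2^11 = 2048 < 2097 <= 2^12 = 4096
So ceil(log2(2097)) = 12

bits = ceil(log2(2097)) = ceil(11.0341) = 12 bits


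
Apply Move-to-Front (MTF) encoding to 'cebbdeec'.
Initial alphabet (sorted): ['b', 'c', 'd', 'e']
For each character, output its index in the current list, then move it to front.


MTF encoding:
'c': index 1 in ['b', 'c', 'd', 'e'] -> ['c', 'b', 'd', 'e']
'e': index 3 in ['c', 'b', 'd', 'e'] -> ['e', 'c', 'b', 'd']
'b': index 2 in ['e', 'c', 'b', 'd'] -> ['b', 'e', 'c', 'd']
'b': index 0 in ['b', 'e', 'c', 'd'] -> ['b', 'e', 'c', 'd']
'd': index 3 in ['b', 'e', 'c', 'd'] -> ['d', 'b', 'e', 'c']
'e': index 2 in ['d', 'b', 'e', 'c'] -> ['e', 'd', 'b', 'c']
'e': index 0 in ['e', 'd', 'b', 'c'] -> ['e', 'd', 'b', 'c']
'c': index 3 in ['e', 'd', 'b', 'c'] -> ['c', 'e', 'd', 'b']


Output: [1, 3, 2, 0, 3, 2, 0, 3]


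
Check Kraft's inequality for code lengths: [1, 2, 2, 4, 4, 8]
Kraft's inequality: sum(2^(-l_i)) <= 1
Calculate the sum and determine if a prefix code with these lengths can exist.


Sum = 2^(-1) + 2^(-2) + 2^(-2) + 2^(-4) + 2^(-4) + 2^(-8)
    = 0.5 + 0.25 + 0.25 + 0.0625 + 0.0625 + 0.00390625
    = 289/256 = 1.12890625
Since 1.12890625 > 1, Kraft's inequality is NOT satisfied.
A prefix code with these lengths CANNOT exist.

Kraft sum = 1.12890625. Not satisfied.


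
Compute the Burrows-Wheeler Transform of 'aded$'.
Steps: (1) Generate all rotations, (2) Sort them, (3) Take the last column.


Rotations (sorted):
  0: $aded -> last char: d
  1: aded$ -> last char: $
  2: d$ade -> last char: e
  3: ded$a -> last char: a
  4: ed$ad -> last char: d


BWT = d$ead


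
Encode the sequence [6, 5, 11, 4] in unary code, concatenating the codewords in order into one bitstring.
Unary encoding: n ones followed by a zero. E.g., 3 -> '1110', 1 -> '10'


Encode each number as n ones followed by a terminating 0:
  6 -> 1111110 (7 bits)
  5 -> 111110 (6 bits)
  11 -> 111111111110 (12 bits)
  4 -> 11110 (5 bits)
Total length = 7 + 6 + 12 + 5 = 30 bits.

Unary([6, 5, 11, 4]) = 111111011111011111111111011110 (30 bits)


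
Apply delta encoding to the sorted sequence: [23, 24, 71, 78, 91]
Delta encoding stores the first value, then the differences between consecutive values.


First value: 23
Deltas:
  24 - 23 = 1
  71 - 24 = 47
  78 - 71 = 7
  91 - 78 = 13


Delta encoded: [23, 1, 47, 7, 13]


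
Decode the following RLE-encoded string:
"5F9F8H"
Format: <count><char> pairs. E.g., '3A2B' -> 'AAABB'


Expanding each <count><char> pair:
  5F -> 'FFFFF'
  9F -> 'FFFFFFFFF'
  8H -> 'HHHHHHHH'

Decoded = FFFFFFFFFFFFFFHHHHHHHH


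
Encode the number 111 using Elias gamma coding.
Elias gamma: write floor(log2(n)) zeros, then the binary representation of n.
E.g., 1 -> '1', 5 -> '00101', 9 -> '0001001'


num_bits = floor(log2(111)) + 1 = 7
leading_zeros = num_bits - 1 = 6
binary(111) = 1101111

Elias gamma(111) = '000000' + '1101111' = 0000001101111 (13 bits)


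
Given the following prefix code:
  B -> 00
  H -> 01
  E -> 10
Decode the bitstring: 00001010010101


Decoding step by step:
Bits 00 -> B
Bits 00 -> B
Bits 10 -> E
Bits 10 -> E
Bits 01 -> H
Bits 01 -> H
Bits 01 -> H


Decoded message: BBEEHHH


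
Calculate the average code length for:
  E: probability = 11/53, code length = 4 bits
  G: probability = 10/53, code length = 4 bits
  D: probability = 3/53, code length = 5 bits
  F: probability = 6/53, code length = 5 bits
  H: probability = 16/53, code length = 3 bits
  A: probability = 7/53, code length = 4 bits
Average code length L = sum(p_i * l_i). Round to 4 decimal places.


Weighted contributions p_i * l_i:
  E: (11/53) * 4 = 44/53
  G: (10/53) * 4 = 40/53
  D: (3/53) * 5 = 15/53
  F: (6/53) * 5 = 30/53
  H: (16/53) * 3 = 48/53
  A: (7/53) * 4 = 28/53
Sum = (44 + 40 + 15 + 30 + 48 + 28)/53 = 205/53

L = 205/53 = 3.8679 bits/symbol


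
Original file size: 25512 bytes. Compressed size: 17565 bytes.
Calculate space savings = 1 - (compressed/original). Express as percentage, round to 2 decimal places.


ratio = compressed/original = 17565/25512 = 0.6885
savings = 1 - ratio = 1 - 0.6885 = 0.3115
as a percentage: 0.3115 * 100 = 31.15%

Space savings = 1 - 17565/25512 = 31.15%


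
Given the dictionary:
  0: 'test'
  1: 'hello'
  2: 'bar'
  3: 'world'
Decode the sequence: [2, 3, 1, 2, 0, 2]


Look up each index in the dictionary:
  2 -> 'bar'
  3 -> 'world'
  1 -> 'hello'
  2 -> 'bar'
  0 -> 'test'
  2 -> 'bar'

Decoded: "bar world hello bar test bar"


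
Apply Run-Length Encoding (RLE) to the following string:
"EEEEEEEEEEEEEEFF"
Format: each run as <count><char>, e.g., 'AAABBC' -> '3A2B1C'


Scanning runs left to right:
  i=0: run of 'E' x 14 -> '14E'
  i=14: run of 'F' x 2 -> '2F'

RLE = 14E2F


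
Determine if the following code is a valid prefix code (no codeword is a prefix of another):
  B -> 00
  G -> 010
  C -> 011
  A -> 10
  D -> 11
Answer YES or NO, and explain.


Checking each pair (does one codeword prefix another?):
  B='00' vs G='010': no prefix
  B='00' vs C='011': no prefix
  B='00' vs A='10': no prefix
  B='00' vs D='11': no prefix
  G='010' vs B='00': no prefix
  G='010' vs C='011': no prefix
  G='010' vs A='10': no prefix
  G='010' vs D='11': no prefix
  C='011' vs B='00': no prefix
  C='011' vs G='010': no prefix
  C='011' vs A='10': no prefix
  C='011' vs D='11': no prefix
  A='10' vs B='00': no prefix
  A='10' vs G='010': no prefix
  A='10' vs C='011': no prefix
  A='10' vs D='11': no prefix
  D='11' vs B='00': no prefix
  D='11' vs G='010': no prefix
  D='11' vs C='011': no prefix
  D='11' vs A='10': no prefix
No violation found over all pairs.

YES -- this is a valid prefix code. No codeword is a prefix of any other codeword.


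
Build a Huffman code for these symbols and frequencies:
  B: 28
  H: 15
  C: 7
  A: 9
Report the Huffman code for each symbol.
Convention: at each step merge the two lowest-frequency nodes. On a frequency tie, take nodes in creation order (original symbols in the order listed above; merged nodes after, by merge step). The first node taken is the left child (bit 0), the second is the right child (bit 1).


Huffman tree construction:
Step 1: Merge C(7) + A(9) = 16
Step 2: Merge H(15) + (C+A)(16) = 31
Step 3: Merge B(28) + (H+(C+A))(31) = 59
Read each symbol's code off the tree from the root (left child = 0, right child = 1).

Codes:
  B: 0 (length 1)
  H: 10 (length 2)
  C: 110 (length 3)
  A: 111 (length 3)
Average code length: 106/59 = 1.7966 bits/symbol


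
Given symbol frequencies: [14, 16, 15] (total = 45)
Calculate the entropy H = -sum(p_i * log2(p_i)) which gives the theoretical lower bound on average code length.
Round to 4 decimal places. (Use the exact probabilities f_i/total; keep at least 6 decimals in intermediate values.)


Per-symbol terms -p_i * log2(p_i) with p_i = f_i/45:
  p = 14/45 = 0.311111: log2(p) = -1.684498, -p*log2(p) = 0.524066
  p = 16/45 = 0.355556: log2(p) = -1.491853, -p*log2(p) = 0.530437
  p = 15/45 = 0.333333: log2(p) = -1.584963, -p*log2(p) = 0.528321
H = 0.524066 + 0.530437 + 0.528321 = 1.582824

H = 1.5828 bits/symbol


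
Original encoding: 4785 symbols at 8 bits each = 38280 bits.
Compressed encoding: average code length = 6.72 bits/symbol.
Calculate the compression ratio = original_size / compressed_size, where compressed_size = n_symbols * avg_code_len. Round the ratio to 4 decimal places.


original_size = n_symbols * orig_bits = 4785 * 8 = 38280 bits
compressed_size = n_symbols * avg_code_len = 4785 * 6.72 = 32155.2 bits
ratio = original_size / compressed_size = 38280 / 32155.2 = 1.1905

Compression ratio = 1.1905


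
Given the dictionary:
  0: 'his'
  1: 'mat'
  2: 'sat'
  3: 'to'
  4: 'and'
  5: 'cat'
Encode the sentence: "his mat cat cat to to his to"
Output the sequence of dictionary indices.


Look up each word in the dictionary:
  'his' -> 0
  'mat' -> 1
  'cat' -> 5
  'cat' -> 5
  'to' -> 3
  'to' -> 3
  'his' -> 0
  'to' -> 3

Encoded: [0, 1, 5, 5, 3, 3, 0, 3]


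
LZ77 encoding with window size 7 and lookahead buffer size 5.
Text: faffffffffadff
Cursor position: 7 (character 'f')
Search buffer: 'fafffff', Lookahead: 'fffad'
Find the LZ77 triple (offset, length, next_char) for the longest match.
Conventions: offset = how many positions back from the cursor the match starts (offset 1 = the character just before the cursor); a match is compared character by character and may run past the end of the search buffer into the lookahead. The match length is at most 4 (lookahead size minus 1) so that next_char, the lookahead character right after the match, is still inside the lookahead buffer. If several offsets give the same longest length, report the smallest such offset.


Try each offset into the search buffer:
  offset=1 (pos 6, char 'f'): match length 3
  offset=2 (pos 5, char 'f'): match length 3
  offset=3 (pos 4, char 'f'): match length 3
  offset=4 (pos 3, char 'f'): match length 3
  offset=5 (pos 2, char 'f'): match length 3
  offset=6 (pos 1, char 'a'): match length 0
  offset=7 (pos 0, char 'f'): match length 1
Longest match has length 3, found at offsets 1, 2, 3, 4, 5; take the smallest, offset 1.
next_char = character at position 7 + 3 = 10 -> 'a'

Best match: offset=1, length=3 (matching 'fff' starting at position 6)
LZ77 triple: (1, 3, 'a')


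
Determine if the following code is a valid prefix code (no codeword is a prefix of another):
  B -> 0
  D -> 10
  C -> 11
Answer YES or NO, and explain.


Checking each pair (does one codeword prefix another?):
  B='0' vs D='10': no prefix
  B='0' vs C='11': no prefix
  D='10' vs B='0': no prefix
  D='10' vs C='11': no prefix
  C='11' vs B='0': no prefix
  C='11' vs D='10': no prefix
No violation found over all pairs.

YES -- this is a valid prefix code. No codeword is a prefix of any other codeword.


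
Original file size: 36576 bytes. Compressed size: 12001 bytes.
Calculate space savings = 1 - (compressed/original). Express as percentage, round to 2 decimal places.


ratio = compressed/original = 12001/36576 = 0.328111
savings = 1 - ratio = 1 - 0.328111 = 0.671889
as a percentage: 0.671889 * 100 = 67.19%

Space savings = 1 - 12001/36576 = 67.19%


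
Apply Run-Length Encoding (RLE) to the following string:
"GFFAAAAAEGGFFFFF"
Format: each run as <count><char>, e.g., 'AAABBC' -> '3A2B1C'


Scanning runs left to right:
  i=0: run of 'G' x 1 -> '1G'
  i=1: run of 'F' x 2 -> '2F'
  i=3: run of 'A' x 5 -> '5A'
  i=8: run of 'E' x 1 -> '1E'
  i=9: run of 'G' x 2 -> '2G'
  i=11: run of 'F' x 5 -> '5F'

RLE = 1G2F5A1E2G5F


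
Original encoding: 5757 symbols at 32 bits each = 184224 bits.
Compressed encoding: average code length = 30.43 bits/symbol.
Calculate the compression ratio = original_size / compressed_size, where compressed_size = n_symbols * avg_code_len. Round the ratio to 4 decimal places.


original_size = n_symbols * orig_bits = 5757 * 32 = 184224 bits
compressed_size = n_symbols * avg_code_len = 5757 * 30.43 = 175185.51 bits
ratio = original_size / compressed_size = 184224 / 175185.51 = 1.0516

Compression ratio = 1.0516


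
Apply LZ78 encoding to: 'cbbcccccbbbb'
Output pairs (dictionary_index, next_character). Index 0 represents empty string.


LZ78 encoding steps:
Dictionary: {0: ''}
Step 1: w='' (idx 0), next='c' -> output (0, 'c'), add 'c' as idx 1
Step 2: w='' (idx 0), next='b' -> output (0, 'b'), add 'b' as idx 2
Step 3: w='b' (idx 2), next='c' -> output (2, 'c'), add 'bc' as idx 3
Step 4: w='c' (idx 1), next='c' -> output (1, 'c'), add 'cc' as idx 4
Step 5: w='cc' (idx 4), next='b' -> output (4, 'b'), add 'ccb' as idx 5
Step 6: w='b' (idx 2), next='b' -> output (2, 'b'), add 'bb' as idx 6
Step 7: w='b' (idx 2), end of input -> output (2, '')


Encoded: [(0, 'c'), (0, 'b'), (2, 'c'), (1, 'c'), (4, 'b'), (2, 'b'), (2, '')]


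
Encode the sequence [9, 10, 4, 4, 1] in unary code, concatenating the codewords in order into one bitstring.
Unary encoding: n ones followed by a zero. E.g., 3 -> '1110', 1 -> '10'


Encode each number as n ones followed by a terminating 0:
  9 -> 1111111110 (10 bits)
  10 -> 11111111110 (11 bits)
  4 -> 11110 (5 bits)
  4 -> 11110 (5 bits)
  1 -> 10 (2 bits)
Total length = 10 + 11 + 5 + 5 + 2 = 33 bits.

Unary([9, 10, 4, 4, 1]) = 111111111011111111110111101111010 (33 bits)


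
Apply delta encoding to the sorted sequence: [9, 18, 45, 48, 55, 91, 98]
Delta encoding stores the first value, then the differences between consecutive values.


First value: 9
Deltas:
  18 - 9 = 9
  45 - 18 = 27
  48 - 45 = 3
  55 - 48 = 7
  91 - 55 = 36
  98 - 91 = 7


Delta encoded: [9, 9, 27, 3, 7, 36, 7]
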